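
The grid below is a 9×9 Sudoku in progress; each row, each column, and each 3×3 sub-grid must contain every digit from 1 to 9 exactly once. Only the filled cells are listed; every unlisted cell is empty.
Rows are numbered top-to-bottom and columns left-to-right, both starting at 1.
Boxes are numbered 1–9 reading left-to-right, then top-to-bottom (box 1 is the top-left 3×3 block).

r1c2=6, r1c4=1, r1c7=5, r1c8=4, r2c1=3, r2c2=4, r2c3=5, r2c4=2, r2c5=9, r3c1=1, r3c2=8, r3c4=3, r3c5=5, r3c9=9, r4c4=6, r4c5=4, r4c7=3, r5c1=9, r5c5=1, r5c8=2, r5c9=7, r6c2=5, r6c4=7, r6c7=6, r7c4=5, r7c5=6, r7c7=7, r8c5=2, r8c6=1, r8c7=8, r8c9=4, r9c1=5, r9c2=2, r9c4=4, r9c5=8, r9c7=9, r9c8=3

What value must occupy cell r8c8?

Cell r8c8 itself could take any of {5, 6} by direct elimination.
Consider where 5 can go in row 8.
r8c1 is out (column 1 already has a 5).
r8c2 is out (column 2 already has a 5).
r8c3 is out (column 3 already has a 5).
r8c4 is out (column 4 already has a 5).
So the only cell in row 8 that can hold 5 is r8c8.
Therefore r8c8 = 5.

5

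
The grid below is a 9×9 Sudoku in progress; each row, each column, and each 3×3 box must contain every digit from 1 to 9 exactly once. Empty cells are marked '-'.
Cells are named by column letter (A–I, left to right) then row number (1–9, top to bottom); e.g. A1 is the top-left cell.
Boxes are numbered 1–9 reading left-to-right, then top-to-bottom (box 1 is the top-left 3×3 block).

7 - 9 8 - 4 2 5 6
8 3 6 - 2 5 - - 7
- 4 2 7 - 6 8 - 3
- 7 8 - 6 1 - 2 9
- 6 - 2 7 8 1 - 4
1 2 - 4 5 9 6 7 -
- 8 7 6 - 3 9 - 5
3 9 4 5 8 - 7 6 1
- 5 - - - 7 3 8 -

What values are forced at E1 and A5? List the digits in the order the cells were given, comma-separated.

3,9

For E1:
  Consider where 3 can go in row 1.
  B1 is out (column B already has a 3).
  So the only cell in row 1 that can hold 3 is E1.
  So E1 = 3.
For A5:
  Consider where 9 can go in row 5.
  C5 is out (column C already has a 9).
  H5 is out (box 6 already has a 9).
  So the only cell in row 5 that can hold 9 is A5.
  So A5 = 9.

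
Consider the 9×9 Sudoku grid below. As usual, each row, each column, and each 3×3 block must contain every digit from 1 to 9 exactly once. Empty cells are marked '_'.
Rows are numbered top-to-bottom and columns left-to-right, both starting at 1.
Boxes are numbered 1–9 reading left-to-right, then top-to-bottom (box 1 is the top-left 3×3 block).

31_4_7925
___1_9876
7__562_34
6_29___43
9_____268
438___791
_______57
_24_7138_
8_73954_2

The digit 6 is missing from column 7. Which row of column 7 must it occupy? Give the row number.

7

Consider where 6 can go in column 7.
R3C7 is out (row 3 already has a 6).
R4C7 is out (row 4 already has a 6).
So the only cell in column 7 that can hold 6 is R7C7.
That is row 7.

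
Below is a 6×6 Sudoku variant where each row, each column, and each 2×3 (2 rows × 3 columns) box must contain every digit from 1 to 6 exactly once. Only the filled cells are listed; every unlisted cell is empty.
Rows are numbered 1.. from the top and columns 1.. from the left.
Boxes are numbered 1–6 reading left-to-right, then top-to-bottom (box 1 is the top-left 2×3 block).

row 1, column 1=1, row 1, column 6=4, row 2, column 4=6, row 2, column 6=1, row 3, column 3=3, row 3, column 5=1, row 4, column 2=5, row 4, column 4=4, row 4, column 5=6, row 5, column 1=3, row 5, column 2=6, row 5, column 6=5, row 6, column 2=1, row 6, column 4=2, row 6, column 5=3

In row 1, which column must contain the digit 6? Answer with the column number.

3

Consider where 6 can go in row 1.
row 1, column 2 is out (column 2 already has a 6).
row 1, column 4 is out (column 4 already has a 6).
row 1, column 5 is out (column 5 already has a 6).
So the only cell in row 1 that can hold 6 is row 1, column 3.
That is column 3.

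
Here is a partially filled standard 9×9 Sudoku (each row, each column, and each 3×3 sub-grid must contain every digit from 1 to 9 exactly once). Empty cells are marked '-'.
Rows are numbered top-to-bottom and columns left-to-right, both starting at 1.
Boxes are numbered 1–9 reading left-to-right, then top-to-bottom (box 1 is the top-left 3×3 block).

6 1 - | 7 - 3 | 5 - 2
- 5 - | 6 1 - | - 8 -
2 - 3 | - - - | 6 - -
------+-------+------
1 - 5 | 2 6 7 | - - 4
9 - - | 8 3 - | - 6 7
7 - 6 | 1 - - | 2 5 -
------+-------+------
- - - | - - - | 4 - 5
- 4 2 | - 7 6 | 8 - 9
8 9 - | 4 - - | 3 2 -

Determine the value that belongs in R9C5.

5

Row 9 already contains {2, 3, 4, 8, 9}.
Column 5 already contains {1, 3, 6, 7}.
Its 3×3 block (box 8) already contains {4, 6, 7}.
The only value from 1–9 not eliminated is 5, so R9C5 = 5.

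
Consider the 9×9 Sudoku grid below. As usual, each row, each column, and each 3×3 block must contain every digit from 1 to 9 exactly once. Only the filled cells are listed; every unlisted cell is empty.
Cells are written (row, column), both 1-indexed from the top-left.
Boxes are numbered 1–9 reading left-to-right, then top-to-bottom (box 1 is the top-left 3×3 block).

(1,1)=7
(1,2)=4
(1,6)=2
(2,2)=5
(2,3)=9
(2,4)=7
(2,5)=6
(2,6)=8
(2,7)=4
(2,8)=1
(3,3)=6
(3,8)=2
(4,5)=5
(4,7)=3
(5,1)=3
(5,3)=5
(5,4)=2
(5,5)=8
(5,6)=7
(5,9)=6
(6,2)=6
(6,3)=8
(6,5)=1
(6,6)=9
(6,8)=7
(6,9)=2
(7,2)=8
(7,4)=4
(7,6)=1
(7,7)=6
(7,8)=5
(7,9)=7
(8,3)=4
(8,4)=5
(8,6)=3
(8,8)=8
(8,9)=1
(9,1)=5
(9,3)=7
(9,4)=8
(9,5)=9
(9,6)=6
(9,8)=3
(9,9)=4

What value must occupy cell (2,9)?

3

Row 2 already contains {1, 4, 5, 6, 7, 8, 9}.
Column 9 already contains {1, 2, 4, 6, 7}.
Its 3×3 block (box 3) already contains {1, 2, 4}.
The only value from 1–9 not eliminated is 3, so (2,9) = 3.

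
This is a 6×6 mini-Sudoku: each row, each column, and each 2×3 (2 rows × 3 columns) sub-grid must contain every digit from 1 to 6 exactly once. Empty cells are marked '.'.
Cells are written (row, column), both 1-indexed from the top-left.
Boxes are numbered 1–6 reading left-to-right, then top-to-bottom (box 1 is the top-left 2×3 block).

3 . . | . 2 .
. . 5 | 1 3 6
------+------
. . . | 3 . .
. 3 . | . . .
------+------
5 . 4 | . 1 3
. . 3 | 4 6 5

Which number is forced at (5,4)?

Row 5 already contains {1, 3, 4, 5}.
Column 4 already contains {1, 3, 4}.
Its 2×3 block (box 6) already contains {1, 3, 4, 5, 6}.
The only value from 1–6 not eliminated is 2, so (5,4) = 2.

2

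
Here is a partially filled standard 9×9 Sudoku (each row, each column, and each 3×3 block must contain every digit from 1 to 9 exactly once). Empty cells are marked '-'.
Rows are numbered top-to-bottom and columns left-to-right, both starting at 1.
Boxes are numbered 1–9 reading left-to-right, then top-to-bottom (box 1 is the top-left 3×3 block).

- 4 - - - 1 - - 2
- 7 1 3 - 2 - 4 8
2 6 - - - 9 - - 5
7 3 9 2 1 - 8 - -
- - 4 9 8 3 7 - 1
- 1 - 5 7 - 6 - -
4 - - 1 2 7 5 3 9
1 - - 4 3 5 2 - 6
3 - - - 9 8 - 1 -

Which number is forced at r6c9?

Cell r6c9 itself could take any of {3, 4} by direct elimination.
Consider where 3 can go in row 6.
r6c1 is out (column 1 already has a 3).
r6c3 is out (box 4 already has a 3).
r6c6 is out (column 6 already has a 3).
r6c8 is out (column 8 already has a 3).
So the only cell in row 6 that can hold 3 is r6c9.
Therefore r6c9 = 3.

3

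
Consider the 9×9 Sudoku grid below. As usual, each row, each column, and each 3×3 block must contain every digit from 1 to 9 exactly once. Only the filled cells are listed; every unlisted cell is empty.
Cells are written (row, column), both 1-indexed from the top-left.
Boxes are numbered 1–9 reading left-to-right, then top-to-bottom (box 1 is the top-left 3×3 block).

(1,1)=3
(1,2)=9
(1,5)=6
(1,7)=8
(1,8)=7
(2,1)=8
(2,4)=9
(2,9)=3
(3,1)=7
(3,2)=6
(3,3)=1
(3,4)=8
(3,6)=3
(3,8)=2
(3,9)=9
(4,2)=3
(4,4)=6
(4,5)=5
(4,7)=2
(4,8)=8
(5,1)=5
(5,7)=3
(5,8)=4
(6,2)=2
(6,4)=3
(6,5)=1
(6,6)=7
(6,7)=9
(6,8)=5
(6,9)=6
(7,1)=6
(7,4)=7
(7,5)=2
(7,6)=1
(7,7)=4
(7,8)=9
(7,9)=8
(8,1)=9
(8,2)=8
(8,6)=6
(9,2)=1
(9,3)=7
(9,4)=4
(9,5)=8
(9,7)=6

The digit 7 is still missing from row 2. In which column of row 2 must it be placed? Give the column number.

5

Consider where 7 can go in row 2.
(2,2) is out (box 1 already has a 7).
(2,3) is out (column 3 already has a 7).
(2,6) is out (column 6 already has a 7).
(2,7) is out (box 3 already has a 7).
(2,8) is out (column 8 already has a 7).
So the only cell in row 2 that can hold 7 is (2,5).
That is column 5.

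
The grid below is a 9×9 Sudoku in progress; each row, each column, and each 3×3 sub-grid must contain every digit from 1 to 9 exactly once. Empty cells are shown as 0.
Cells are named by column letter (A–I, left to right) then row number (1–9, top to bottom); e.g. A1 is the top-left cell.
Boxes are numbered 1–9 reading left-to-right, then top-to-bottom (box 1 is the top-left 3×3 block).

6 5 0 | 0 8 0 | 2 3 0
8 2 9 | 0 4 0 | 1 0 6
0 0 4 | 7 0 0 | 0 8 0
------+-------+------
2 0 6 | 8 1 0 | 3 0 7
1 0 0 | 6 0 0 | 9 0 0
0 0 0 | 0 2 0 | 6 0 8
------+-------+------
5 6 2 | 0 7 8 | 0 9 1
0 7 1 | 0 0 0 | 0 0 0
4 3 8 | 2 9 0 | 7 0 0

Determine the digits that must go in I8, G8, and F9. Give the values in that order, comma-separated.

For I8:
  Consider where 3 can go in box 9.
  G7 is out (column G already has a 3).
  G8 is out (column G already has a 3).
  H8 is out (column H already has a 3).
  H9 is out (row 9 already has a 3).
  I9 is out (row 9 already has a 3).
  So the only cell in box 9 that can hold 3 is I8.
  So I8 = 3.
For G8:
  Consider where 8 can go in box 9.
  G7 is out (row 7 already has a 8).
  H8 is out (column H already has a 8).
  I8 is out (column I already has a 8).
  H9 is out (row 9 already has a 8).
  I9 is out (row 9 already has a 8).
  So the only cell in box 9 that can hold 8 is G8.
  So G8 = 8.
For F9:
  Consider where 1 can go in row 9.
  H9 is out (box 9 already has a 1).
  I9 is out (column I already has a 1).
  So the only cell in row 9 that can hold 1 is F9.
  So F9 = 1.

3,8,1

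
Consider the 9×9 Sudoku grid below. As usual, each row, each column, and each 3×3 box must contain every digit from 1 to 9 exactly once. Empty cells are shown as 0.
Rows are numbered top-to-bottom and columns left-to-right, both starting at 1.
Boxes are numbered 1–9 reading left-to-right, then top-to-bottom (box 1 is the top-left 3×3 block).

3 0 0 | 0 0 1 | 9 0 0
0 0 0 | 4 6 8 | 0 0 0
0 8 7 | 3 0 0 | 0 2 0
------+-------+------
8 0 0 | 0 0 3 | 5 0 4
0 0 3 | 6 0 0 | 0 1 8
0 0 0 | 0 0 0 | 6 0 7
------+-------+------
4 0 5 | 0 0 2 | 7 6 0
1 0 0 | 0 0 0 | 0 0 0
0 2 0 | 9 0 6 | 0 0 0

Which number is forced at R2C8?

7

Cell R2C8 itself could take any of {3, 5, 7} by direct elimination.
Consider where 7 can go in row 2.
R2C1 is out (box 1 already has a 7).
R2C2 is out (box 1 already has a 7).
R2C3 is out (column 3 already has a 7).
R2C7 is out (column 7 already has a 7).
R2C9 is out (column 9 already has a 7).
So the only cell in row 2 that can hold 7 is R2C8.
Therefore R2C8 = 7.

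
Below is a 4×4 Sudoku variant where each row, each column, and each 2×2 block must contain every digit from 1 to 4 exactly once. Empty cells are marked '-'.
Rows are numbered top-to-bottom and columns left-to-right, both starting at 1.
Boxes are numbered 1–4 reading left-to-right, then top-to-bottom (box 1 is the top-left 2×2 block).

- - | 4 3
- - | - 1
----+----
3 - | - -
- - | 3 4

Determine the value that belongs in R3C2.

4

Cell R3C2 itself could take any of {1, 2, 4} by direct elimination.
Consider where 4 can go in row 3.
R3C3 is out (column 3 already has a 4).
R3C4 is out (column 4 already has a 4).
So the only cell in row 3 that can hold 4 is R3C2.
Therefore R3C2 = 4.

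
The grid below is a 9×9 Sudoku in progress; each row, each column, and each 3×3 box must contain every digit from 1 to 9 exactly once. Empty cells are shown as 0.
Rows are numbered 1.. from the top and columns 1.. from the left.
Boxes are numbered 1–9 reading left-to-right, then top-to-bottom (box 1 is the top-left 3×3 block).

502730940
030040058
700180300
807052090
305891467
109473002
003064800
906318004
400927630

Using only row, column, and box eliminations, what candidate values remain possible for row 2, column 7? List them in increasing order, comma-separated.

Row 2 already contains {3, 4, 5, 8}.
Column 7 already contains {3, 4, 6, 8, 9}.
Its 3×3 block (box 3) already contains {3, 4, 5, 8, 9}.
Removing those from 1–9 leaves {1, 2, 7} as the candidates for row 2, column 7.

1,2,7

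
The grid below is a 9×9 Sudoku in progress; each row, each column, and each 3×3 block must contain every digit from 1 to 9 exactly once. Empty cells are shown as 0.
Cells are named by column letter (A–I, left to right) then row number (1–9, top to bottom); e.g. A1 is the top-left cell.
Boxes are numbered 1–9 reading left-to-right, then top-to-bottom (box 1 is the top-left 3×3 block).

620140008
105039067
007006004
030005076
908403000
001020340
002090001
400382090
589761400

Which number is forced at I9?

Cell I9 itself could take any of {2, 3} by direct elimination.
Consider where 3 can go in column I.
I5 is out (row 5 already has a 3).
I6 is out (row 6 already has a 3).
I8 is out (row 8 already has a 3).
So the only cell in column I that can hold 3 is I9.
Therefore I9 = 3.

3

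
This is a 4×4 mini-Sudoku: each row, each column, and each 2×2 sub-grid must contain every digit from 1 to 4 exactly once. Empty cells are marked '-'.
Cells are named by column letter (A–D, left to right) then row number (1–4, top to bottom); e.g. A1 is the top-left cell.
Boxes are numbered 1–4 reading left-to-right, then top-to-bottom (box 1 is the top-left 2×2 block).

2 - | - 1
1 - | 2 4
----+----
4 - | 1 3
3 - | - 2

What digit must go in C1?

Row 1 already contains {1, 2}.
Column C already contains {1, 2}.
Its 2×2 block (box 2) already contains {1, 2, 4}.
The only value from 1–4 not eliminated is 3, so C1 = 3.

3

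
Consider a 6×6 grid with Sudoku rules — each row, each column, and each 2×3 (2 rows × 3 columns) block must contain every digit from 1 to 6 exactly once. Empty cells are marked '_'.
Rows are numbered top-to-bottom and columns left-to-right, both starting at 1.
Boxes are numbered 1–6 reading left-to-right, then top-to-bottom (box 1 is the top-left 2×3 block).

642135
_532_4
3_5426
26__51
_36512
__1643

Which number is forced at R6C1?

Row 6 already contains {1, 3, 4, 6}.
Column 1 already contains {2, 3, 6}.
Its 2×3 block (box 5) already contains {1, 3, 6}.
The only value from 1–6 not eliminated is 5, so R6C1 = 5.

5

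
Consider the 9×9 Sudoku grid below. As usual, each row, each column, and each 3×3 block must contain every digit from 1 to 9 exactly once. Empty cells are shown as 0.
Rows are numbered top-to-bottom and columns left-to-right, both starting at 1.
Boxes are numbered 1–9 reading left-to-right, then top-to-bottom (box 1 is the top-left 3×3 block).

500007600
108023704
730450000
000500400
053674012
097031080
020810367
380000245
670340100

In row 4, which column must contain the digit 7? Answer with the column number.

8

Consider where 7 can go in row 4.
r4c1 is out (column 1 already has a 7). r4c2 is out (column 2 already has a 7). r4c3 is out (column 3 already has a 7). r4c5 is out (column 5 already has a 7). The remaining empty cells in row 4 are similarly blocked.
So the only cell in row 4 that can hold 7 is r4c8.
That is column 8.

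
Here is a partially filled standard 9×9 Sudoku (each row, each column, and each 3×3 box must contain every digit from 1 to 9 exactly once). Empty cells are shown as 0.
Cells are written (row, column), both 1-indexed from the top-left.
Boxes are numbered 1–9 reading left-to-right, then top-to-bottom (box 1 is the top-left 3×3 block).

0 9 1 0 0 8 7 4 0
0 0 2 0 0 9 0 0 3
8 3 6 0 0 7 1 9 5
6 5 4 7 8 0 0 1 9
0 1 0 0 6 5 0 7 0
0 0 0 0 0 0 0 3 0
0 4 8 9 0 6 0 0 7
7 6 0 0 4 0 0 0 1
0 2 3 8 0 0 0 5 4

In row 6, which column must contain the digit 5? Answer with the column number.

Consider where 5 can go in row 6.
(6,1) is out (box 4 already has a 5). (6,2) is out (column 2 already has a 5). (6,3) is out (box 4 already has a 5). (6,4) is out (box 5 already has a 5). The remaining empty cells in row 6 are similarly blocked.
So the only cell in row 6 that can hold 5 is (6,7).
That is column 7.

7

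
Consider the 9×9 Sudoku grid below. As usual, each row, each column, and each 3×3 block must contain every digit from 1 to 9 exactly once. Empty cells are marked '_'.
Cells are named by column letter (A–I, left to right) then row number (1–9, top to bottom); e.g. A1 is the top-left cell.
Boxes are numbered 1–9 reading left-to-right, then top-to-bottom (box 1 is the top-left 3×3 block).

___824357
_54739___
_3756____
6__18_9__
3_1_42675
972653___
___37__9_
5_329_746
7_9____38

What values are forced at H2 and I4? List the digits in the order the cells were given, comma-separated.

6,3

For H2:
  Consider where 6 can go in box 3.
  G2 is out (column G already has a 6).
  I2 is out (column I already has a 6).
  G3 is out (row 3 already has a 6).
  H3 is out (row 3 already has a 6).
  I3 is out (row 3 already has a 6).
  So the only cell in box 3 that can hold 6 is H2.
  So H2 = 6.
For I4:
  Consider where 3 can go in row 4.
  B4 is out (column B already has a 3).
  C4 is out (column C already has a 3).
  F4 is out (column F already has a 3).
  H4 is out (column H already has a 3).
  So the only cell in row 4 that can hold 3 is I4.
  So I4 = 3.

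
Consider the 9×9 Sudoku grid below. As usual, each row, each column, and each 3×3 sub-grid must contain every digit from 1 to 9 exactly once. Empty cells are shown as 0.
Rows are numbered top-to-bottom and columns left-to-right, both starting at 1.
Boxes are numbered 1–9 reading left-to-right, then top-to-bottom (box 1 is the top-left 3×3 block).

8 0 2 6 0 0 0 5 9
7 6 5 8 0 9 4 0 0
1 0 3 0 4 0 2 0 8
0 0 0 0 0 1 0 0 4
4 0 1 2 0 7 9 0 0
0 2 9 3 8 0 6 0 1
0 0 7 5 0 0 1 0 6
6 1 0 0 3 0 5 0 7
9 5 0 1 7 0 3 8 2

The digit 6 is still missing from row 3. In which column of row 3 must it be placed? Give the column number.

Consider where 6 can go in row 3.
R3C2 is out (column 2 already has a 6).
R3C4 is out (column 4 already has a 6).
R3C6 is out (box 2 already has a 6).
So the only cell in row 3 that can hold 6 is R3C8.
That is column 8.

8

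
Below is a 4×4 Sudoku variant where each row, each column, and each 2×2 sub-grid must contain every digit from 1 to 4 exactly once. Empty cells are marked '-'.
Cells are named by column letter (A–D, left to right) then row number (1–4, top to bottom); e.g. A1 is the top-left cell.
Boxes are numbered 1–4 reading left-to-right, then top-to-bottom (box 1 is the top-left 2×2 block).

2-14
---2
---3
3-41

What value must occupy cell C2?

3

Row 2 already contains {2}.
Column C already contains {1, 4}.
Its 2×2 block (box 2) already contains {1, 2, 4}.
The only value from 1–4 not eliminated is 3, so C2 = 3.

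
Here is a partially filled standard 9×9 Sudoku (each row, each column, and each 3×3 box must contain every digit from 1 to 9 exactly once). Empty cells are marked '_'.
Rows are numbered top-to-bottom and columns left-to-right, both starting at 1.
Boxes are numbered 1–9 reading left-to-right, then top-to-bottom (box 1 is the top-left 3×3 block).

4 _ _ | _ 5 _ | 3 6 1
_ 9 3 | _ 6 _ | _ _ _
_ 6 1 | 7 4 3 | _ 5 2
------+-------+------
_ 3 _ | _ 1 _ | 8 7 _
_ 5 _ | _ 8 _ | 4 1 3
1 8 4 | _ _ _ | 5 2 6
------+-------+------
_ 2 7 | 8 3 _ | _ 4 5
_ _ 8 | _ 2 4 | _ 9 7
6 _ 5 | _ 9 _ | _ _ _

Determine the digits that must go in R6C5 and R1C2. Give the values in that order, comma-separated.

7,7

For R6C5:
  Row 6 already contains {1, 2, 4, 5, 6, 8}.
  Column 5 already contains {1, 2, 3, 4, 5, 6, 8, 9}.
  Its 3×3 block (box 5) already contains {1, 8}.
  The only value from 1–9 not eliminated is 7, so R6C5 = 7.
For R1C2:
  Row 1 already contains {1, 3, 4, 5, 6}.
  Column 2 already contains {2, 3, 5, 6, 8, 9}.
  Its 3×3 block (box 1) already contains {1, 3, 4, 6, 9}.
  The only value from 1–9 not eliminated is 7, so R1C2 = 7.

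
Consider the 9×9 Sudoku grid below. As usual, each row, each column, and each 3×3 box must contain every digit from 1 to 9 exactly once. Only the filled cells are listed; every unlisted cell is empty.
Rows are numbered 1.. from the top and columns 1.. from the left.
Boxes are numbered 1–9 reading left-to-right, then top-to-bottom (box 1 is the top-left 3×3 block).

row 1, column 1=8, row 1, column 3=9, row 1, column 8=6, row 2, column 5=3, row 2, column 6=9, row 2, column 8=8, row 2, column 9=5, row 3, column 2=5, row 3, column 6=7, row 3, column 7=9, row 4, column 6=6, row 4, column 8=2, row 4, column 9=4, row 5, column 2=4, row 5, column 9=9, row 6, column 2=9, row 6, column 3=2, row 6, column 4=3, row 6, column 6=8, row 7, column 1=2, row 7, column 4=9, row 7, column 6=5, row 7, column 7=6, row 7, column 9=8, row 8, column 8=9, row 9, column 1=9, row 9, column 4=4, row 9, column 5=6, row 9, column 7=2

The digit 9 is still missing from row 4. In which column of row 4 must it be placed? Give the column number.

5

Consider where 9 can go in row 4.
row 4, column 1 is out (column 1 already has a 9).
row 4, column 2 is out (column 2 already has a 9).
row 4, column 3 is out (column 3 already has a 9).
row 4, column 4 is out (column 4 already has a 9).
row 4, column 7 is out (column 7 already has a 9).
So the only cell in row 4 that can hold 9 is row 4, column 5.
That is column 5.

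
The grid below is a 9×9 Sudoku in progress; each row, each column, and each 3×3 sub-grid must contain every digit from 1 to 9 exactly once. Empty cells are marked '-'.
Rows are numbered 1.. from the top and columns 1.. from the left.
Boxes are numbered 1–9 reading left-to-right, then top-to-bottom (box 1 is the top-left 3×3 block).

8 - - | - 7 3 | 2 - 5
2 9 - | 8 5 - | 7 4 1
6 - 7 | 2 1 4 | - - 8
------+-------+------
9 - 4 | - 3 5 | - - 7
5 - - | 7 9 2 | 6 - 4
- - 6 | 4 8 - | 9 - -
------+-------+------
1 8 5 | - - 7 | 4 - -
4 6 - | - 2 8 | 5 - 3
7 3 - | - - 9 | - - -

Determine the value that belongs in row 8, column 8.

7

Cell row 8, column 8 itself could take any of {1, 7, 9} by direct elimination.
Consider where 7 can go in row 8.
row 8, column 3 is out (column 3 already has a 7).
row 8, column 4 is out (column 4 already has a 7).
So the only cell in row 8 that can hold 7 is row 8, column 8.
Therefore row 8, column 8 = 7.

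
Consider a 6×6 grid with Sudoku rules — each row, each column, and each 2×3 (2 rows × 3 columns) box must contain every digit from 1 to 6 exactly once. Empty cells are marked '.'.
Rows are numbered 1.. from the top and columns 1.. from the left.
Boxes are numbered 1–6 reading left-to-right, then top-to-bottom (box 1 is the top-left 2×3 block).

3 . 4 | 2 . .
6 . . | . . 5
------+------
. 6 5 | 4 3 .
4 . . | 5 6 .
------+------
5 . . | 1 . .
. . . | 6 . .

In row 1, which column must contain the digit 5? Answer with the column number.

2

Consider where 5 can go in row 1.
row 1, column 5 is out (box 2 already has a 5).
row 1, column 6 is out (column 6 already has a 5).
So the only cell in row 1 that can hold 5 is row 1, column 2.
That is column 2.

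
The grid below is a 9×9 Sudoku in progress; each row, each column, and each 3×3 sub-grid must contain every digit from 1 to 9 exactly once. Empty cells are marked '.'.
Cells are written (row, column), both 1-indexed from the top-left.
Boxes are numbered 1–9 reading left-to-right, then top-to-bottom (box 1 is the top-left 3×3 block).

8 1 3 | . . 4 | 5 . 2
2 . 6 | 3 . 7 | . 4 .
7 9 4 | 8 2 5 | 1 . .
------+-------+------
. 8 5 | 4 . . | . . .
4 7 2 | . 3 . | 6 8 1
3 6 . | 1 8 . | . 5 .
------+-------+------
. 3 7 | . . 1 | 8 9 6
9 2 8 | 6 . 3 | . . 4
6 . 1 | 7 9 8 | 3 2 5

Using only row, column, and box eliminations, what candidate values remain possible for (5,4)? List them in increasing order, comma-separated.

5,9

Row 5 already contains {1, 2, 3, 4, 6, 7, 8}.
Column 4 already contains {1, 3, 4, 6, 7, 8}.
Its 3×3 block (box 5) already contains {1, 3, 4, 8}.
Removing those from 1–9 leaves {5, 9} as the candidates for (5,4).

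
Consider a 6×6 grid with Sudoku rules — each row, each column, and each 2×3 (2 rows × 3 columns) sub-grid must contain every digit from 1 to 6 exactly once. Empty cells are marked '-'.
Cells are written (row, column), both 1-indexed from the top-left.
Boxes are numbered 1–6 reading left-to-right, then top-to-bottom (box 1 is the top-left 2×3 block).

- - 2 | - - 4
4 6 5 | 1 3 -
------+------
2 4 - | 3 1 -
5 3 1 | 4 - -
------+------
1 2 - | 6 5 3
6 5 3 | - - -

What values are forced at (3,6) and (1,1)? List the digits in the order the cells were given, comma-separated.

5,3

For (3,6):
  Consider where 5 can go in box 4.
  (4,5) is out (row 4 already has a 5).
  (4,6) is out (row 4 already has a 5).
  So the only cell in box 4 that can hold 5 is (3,6).
  So (3,6) = 5.
For (1,1):
  Row 1 already contains {2, 4}.
  Column 1 already contains {1, 2, 4, 5, 6}.
  Its 2×3 block (box 1) already contains {2, 4, 5, 6}.
  The only value from 1–6 not eliminated is 3, so (1,1) = 3.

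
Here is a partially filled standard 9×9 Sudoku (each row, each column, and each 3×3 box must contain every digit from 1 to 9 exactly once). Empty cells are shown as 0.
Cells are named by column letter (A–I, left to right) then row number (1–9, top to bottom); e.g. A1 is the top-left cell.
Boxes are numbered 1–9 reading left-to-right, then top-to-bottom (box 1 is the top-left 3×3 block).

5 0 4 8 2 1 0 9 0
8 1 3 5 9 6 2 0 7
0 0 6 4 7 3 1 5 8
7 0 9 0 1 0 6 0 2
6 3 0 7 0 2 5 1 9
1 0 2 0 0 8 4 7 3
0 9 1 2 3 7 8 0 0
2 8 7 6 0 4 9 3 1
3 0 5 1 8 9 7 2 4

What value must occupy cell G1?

3

Row 1 already contains {1, 2, 4, 5, 8, 9}.
Column G already contains {1, 2, 4, 5, 6, 7, 8, 9}.
Its 3×3 block (box 3) already contains {1, 2, 5, 7, 8, 9}.
The only value from 1–9 not eliminated is 3, so G1 = 3.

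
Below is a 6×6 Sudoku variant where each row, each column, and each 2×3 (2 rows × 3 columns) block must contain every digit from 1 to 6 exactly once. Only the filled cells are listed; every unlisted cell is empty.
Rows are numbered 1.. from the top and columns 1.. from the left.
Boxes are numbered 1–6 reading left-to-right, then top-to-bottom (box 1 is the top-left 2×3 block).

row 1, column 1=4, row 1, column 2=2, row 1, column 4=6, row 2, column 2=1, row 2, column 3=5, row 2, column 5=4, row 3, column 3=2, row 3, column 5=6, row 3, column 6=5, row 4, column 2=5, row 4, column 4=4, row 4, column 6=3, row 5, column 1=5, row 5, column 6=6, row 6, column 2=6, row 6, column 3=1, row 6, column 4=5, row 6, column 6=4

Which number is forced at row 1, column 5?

5

Cell row 1, column 5 itself could take any of {1, 3, 5} by direct elimination.
Consider where 5 can go in box 2.
row 1, column 6 is out (column 6 already has a 5).
row 2, column 4 is out (row 2 already has a 5).
row 2, column 6 is out (row 2 already has a 5).
So the only cell in box 2 that can hold 5 is row 1, column 5.
Therefore row 1, column 5 = 5.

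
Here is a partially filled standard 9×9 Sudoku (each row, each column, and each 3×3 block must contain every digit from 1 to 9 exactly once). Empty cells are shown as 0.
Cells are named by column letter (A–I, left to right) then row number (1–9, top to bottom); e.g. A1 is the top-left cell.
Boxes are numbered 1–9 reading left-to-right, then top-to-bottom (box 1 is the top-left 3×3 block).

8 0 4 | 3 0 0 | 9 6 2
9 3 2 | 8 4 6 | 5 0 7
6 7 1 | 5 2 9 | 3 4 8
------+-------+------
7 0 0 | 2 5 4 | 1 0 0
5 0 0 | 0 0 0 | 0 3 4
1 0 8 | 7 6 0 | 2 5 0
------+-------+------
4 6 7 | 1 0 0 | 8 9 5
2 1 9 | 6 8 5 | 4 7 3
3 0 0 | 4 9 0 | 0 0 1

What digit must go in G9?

6

Row 9 already contains {1, 3, 4, 9}.
Column G already contains {1, 2, 3, 4, 5, 8, 9}.
Its 3×3 block (box 9) already contains {1, 3, 4, 5, 7, 8, 9}.
The only value from 1–9 not eliminated is 6, so G9 = 6.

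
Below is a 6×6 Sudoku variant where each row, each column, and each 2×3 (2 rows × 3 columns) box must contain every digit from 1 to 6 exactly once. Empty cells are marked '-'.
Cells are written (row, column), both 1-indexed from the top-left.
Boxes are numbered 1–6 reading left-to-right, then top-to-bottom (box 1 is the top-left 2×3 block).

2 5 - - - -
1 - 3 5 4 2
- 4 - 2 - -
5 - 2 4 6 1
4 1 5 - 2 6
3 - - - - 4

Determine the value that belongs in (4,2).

Row 4 already contains {1, 2, 4, 5, 6}.
Column 2 already contains {1, 4, 5}.
Its 2×3 block (box 3) already contains {2, 4, 5}.
The only value from 1–6 not eliminated is 3, so (4,2) = 3.

3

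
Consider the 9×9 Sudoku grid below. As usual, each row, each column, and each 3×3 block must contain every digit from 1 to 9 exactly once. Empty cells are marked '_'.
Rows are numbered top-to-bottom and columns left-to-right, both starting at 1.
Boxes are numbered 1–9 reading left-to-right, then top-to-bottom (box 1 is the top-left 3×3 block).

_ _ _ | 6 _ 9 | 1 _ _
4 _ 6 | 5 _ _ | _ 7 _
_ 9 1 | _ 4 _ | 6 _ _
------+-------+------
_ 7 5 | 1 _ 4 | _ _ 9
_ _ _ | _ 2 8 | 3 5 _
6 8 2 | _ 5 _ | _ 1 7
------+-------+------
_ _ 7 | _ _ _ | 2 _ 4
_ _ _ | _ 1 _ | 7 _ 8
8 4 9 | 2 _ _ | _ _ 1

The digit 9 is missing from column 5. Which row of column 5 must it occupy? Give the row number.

Consider where 9 can go in column 5.
r1c5 is out (row 1 already has a 9).
r2c5 is out (box 2 already has a 9).
r4c5 is out (row 4 already has a 9).
r9c5 is out (row 9 already has a 9).
So the only cell in column 5 that can hold 9 is r7c5.
That is row 7.

7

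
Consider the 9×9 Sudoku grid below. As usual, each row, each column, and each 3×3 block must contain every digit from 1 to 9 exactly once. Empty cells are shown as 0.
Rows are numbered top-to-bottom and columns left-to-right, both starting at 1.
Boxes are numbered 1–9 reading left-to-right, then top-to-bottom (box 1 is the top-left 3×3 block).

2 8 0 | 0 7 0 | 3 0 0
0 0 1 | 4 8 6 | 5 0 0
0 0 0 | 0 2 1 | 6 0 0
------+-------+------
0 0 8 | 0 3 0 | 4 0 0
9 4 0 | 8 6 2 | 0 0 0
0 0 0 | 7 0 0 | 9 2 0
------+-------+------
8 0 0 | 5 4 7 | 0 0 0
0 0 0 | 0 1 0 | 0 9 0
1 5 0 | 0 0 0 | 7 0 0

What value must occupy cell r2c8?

7

Row 2 already contains {1, 4, 5, 6, 8}.
Column 8 already contains {2, 9}.
Its 3×3 block (box 3) already contains {3, 5, 6}.
The only value from 1–9 not eliminated is 7, so r2c8 = 7.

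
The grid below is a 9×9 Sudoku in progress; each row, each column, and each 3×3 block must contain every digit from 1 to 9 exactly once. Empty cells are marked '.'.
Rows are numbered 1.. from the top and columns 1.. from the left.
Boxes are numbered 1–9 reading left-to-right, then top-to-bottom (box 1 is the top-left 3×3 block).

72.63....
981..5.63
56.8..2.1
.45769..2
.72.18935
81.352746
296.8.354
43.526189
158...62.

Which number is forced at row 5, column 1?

Row 5 already contains {1, 2, 3, 5, 7, 8, 9}.
Column 1 already contains {1, 2, 4, 5, 7, 8, 9}.
Its 3×3 block (box 4) already contains {1, 2, 4, 5, 7, 8}.
The only value from 1–9 not eliminated is 6, so row 5, column 1 = 6.

6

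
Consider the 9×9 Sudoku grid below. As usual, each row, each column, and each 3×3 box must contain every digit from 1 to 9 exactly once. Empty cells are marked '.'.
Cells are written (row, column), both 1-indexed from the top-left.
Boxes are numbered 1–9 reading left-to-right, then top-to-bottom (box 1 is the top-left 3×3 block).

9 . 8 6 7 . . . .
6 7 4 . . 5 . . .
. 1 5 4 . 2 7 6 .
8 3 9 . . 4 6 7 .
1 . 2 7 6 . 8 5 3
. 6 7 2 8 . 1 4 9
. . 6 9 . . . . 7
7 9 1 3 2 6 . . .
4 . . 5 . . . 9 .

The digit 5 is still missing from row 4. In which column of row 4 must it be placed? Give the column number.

5

Consider where 5 can go in row 4.
(4,4) is out (column 4 already has a 5).
(4,9) is out (box 6 already has a 5).
So the only cell in row 4 that can hold 5 is (4,5).
That is column 5.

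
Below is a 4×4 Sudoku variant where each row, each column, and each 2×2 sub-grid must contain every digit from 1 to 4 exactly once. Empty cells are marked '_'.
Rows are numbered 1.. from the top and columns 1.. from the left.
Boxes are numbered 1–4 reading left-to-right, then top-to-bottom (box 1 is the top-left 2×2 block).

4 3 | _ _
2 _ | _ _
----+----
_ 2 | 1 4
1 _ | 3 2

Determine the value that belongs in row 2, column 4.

3

Cell row 2, column 4 itself could take any of {1, 3} by direct elimination.
Consider where 3 can go in column 4.
row 1, column 4 is out (row 1 already has a 3).
So the only cell in column 4 that can hold 3 is row 2, column 4.
Therefore row 2, column 4 = 3.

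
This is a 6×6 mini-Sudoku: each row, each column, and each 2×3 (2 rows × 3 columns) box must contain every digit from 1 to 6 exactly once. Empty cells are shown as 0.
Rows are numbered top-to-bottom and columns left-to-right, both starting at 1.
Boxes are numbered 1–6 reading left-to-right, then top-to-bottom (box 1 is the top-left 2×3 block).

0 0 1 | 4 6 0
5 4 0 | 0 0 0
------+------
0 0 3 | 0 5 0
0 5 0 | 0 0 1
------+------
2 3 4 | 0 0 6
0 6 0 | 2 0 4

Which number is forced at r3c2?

Cell r3c2 itself could take any of {1, 2} by direct elimination.
Consider where 1 can go in column 2.
r1c2 is out (row 1 already has a 1).
So the only cell in column 2 that can hold 1 is r3c2.
Therefore r3c2 = 1.

1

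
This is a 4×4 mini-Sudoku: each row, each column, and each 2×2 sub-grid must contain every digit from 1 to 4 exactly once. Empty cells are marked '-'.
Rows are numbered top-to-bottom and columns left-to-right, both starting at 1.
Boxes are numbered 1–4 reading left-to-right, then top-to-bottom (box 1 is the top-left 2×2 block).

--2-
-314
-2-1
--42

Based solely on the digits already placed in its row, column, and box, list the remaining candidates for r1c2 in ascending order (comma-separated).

Row 1 already contains {2}.
Column 2 already contains {2, 3}.
Its 2×2 block (box 1) already contains {3}.
Removing those from 1–4 leaves {1, 4} as the candidates for r1c2.

1,4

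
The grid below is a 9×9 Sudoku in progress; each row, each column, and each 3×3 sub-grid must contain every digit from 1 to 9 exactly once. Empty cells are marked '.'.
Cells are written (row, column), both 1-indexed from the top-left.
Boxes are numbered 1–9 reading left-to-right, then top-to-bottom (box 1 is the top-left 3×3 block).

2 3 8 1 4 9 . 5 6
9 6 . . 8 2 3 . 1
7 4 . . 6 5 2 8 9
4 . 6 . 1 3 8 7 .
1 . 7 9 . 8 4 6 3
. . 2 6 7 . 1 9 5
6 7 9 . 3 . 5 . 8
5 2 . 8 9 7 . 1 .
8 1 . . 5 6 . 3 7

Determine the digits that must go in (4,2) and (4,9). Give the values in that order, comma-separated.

9,2

For (4,2):
  Consider where 9 can go in row 4.
  (4,4) is out (column 4 already has a 9).
  (4,9) is out (column 9 already has a 9).
  So the only cell in row 4 that can hold 9 is (4,2).
  So (4,2) = 9.
For (4,9):
  Row 4 already contains {1, 3, 4, 6, 7, 8}.
  Column 9 already contains {1, 3, 5, 6, 7, 8, 9}.
  Its 3×3 block (box 6) already contains {1, 3, 4, 5, 6, 7, 8, 9}.
  The only value from 1–9 not eliminated is 2, so (4,9) = 2.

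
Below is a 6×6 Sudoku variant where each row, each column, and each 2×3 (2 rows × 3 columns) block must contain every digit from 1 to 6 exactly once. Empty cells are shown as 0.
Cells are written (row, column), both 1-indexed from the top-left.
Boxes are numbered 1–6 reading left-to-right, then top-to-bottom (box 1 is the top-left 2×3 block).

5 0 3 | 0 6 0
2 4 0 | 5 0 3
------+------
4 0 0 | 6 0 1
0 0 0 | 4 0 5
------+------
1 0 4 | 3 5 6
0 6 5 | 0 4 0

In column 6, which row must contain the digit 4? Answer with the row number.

Consider where 4 can go in column 6.
(6,6) is out (row 6 already has a 4).
So the only cell in column 6 that can hold 4 is (1,6).
That is row 1.

1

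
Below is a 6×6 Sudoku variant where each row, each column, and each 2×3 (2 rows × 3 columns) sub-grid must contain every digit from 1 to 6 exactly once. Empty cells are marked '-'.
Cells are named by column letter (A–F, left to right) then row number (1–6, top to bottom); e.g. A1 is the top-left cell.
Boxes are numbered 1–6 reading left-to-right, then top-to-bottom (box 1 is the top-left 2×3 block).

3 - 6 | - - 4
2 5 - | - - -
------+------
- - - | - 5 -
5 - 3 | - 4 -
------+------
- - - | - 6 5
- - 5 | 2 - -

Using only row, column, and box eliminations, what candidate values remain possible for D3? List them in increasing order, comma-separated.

1,3,6

Row 3 already contains {5}.
Column D already contains {2}.
Its 2×3 block (box 4) already contains {4, 5}.
Removing those from 1–6 leaves {1, 3, 6} as the candidates for D3.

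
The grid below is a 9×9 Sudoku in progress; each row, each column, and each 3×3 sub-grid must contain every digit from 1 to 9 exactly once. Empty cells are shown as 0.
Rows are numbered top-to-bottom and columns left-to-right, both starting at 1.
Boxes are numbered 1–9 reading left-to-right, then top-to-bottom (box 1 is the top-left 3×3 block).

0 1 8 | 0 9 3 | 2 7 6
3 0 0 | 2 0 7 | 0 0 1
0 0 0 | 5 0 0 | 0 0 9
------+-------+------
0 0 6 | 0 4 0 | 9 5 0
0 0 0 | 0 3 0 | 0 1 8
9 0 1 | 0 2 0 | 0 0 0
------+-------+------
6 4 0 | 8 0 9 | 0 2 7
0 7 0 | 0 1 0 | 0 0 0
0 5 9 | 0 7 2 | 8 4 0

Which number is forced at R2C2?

9

Cell R2C2 itself could take any of {6, 9} by direct elimination.
Consider where 9 can go in box 1.
R1C1 is out (row 1 already has a 9).
R2C3 is out (column 3 already has a 9).
R3C1 is out (row 3 already has a 9).
R3C2 is out (row 3 already has a 9).
R3C3 is out (row 3 already has a 9).
So the only cell in box 1 that can hold 9 is R2C2.
Therefore R2C2 = 9.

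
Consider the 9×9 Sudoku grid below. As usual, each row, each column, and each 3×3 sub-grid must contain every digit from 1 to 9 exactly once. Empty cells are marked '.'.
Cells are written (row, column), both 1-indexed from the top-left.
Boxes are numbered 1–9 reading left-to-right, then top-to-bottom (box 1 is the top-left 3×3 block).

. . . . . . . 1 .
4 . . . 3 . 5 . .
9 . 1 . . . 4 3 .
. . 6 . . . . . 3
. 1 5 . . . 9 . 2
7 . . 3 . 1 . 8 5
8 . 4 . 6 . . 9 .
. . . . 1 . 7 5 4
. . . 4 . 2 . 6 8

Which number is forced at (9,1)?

1

Cell (9,1) itself could take any of {1, 3, 5} by direct elimination.
Consider where 1 can go in column 1.
(1,1) is out (row 1 already has a 1).
(4,1) is out (box 4 already has a 1).
(5,1) is out (row 5 already has a 1).
(8,1) is out (row 8 already has a 1).
So the only cell in column 1 that can hold 1 is (9,1).
Therefore (9,1) = 1.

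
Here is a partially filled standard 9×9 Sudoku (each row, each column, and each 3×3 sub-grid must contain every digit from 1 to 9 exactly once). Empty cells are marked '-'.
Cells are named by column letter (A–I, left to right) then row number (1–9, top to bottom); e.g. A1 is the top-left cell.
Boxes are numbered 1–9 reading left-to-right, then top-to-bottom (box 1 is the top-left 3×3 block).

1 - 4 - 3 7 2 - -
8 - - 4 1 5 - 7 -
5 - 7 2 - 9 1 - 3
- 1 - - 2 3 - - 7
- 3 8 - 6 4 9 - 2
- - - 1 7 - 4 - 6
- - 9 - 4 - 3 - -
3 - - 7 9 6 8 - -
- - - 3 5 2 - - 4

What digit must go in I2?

Row 2 already contains {1, 4, 5, 7, 8}.
Column I already contains {2, 3, 4, 6, 7}.
Its 3×3 block (box 3) already contains {1, 2, 3, 7}.
The only value from 1–9 not eliminated is 9, so I2 = 9.

9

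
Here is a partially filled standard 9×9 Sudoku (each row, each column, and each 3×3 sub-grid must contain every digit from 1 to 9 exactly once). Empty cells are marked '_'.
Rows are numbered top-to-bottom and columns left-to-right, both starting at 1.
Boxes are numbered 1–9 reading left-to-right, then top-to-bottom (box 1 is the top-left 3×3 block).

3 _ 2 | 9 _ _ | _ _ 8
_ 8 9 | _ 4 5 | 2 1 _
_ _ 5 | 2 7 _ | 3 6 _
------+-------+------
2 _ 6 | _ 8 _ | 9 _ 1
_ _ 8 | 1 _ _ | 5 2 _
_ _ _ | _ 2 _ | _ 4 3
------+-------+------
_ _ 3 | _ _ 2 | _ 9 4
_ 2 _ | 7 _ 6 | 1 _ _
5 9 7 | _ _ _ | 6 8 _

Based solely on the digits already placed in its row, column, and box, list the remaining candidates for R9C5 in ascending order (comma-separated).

1,3

Row 9 already contains {5, 6, 7, 8, 9}.
Column 5 already contains {2, 4, 7, 8}.
Its 3×3 block (box 8) already contains {2, 6, 7}.
Removing those from 1–9 leaves {1, 3} as the candidates for R9C5.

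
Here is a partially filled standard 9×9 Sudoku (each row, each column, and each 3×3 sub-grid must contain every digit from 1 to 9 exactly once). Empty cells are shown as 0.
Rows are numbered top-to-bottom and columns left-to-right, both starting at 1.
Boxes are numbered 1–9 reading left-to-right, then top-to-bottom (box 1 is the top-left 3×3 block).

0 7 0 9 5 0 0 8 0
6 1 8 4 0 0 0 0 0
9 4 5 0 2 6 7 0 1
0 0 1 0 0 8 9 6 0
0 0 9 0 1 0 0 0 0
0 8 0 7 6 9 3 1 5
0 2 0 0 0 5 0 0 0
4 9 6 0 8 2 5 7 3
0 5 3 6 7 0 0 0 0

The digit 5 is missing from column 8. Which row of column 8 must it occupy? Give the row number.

2

Consider where 5 can go in column 8.
r3c8 is out (row 3 already has a 5).
r5c8 is out (box 6 already has a 5).
r7c8 is out (row 7 already has a 5).
r9c8 is out (row 9 already has a 5).
So the only cell in column 8 that can hold 5 is r2c8.
That is row 2.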